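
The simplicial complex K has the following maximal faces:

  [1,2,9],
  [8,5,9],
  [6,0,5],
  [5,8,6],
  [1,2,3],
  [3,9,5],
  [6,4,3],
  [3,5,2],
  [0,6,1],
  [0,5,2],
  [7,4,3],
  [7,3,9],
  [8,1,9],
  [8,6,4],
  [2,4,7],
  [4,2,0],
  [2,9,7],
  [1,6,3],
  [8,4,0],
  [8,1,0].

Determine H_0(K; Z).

H_0 ≅ Z.

Fix the vertex order 0 < 1 < 2 < 3 < 4 < 5 < 6 < 7 < 8 < 9 and write every simplex with vertices in increasing order. Then dim K = 2 and the simplices of K are:

  0-simplices (10): [0], [1], [2], [3], [4], [5], [6], [7], [8], [9]
  1-simplices (30): (30 of them)
  2-simplices (20): (20 of them)

Hence C_0 ≅ Z^10, C_1 ≅ Z^30, C_2 ≅ Z^20.

Boundary ∂_1: C_1 → C_0 maps an edge to its endpoints' difference, ∂[p,q] = q − p. For instance
  ∂[4,7] = [7] − [4].
The resulting 10×30 matrix has rank 9, and its Smith normal form has invariant factors (1,1,1,1,1,1,1,1,1).

∂_2: C_2 → C_1 sends each 2-simplex [p,q,r] to [q,r] − [p,r] + [p,q]. For instance
  ∂[3,4,7] = [4,7] − [3,7] + [3,4],
  ∂[2,7,9] = [7,9] − [2,9] + [2,7].
This gives a 30×20 integer matrix of rank 20; reducing to Smith normal form yields diagonal entries (1,1,1,1,1,1,1,1,1,1,1,1,1,1,1,1,1,1,1,2).

Computing H_k = (kernel of ∂_k) / (image of ∂_{k+1}):

  H_0: rank C_0 − rank ∂_1 = 10 − 9 = 1, and the invariant factors of ∂_1 are all 1, so H_0 ≅ Z.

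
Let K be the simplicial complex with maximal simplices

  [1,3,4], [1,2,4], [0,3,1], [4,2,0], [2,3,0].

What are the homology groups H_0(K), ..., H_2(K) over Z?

H_0 ≅ Z,  H_1 ≅ Z,  H_2 = 0.

K has 5 vertices, 10 edges, 5 triangles.
rank ∂_0 = 0, rank ∂_1 = 4 ⇒ b_0 = 5 − 0 − 4 = 1; all invariant factors of ∂_1 are 1 so no torsion. So H_0 = Z.
rank ∂_1 = 4, rank ∂_2 = 5 ⇒ b_1 = 10 − 4 − 5 = 1; all invariant factors of ∂_2 are 1 so no torsion. So H_1 = Z.
rank ∂_2 = 5, rank ∂_3 = 0 ⇒ b_2 = 5 − 5 − 0 = 0. So H_2 = 0.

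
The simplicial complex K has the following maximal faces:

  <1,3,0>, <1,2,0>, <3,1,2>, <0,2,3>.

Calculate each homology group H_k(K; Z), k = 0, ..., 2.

We work with the vertex ordering 0 < 1 < 2 < 3. The simplices of K, each written with vertices in increasing order, are:

  0-simplices (4): [0], [1], [2], [3]
  1-simplices (6): [0,1], [0,2], [0,3], [1,2], [1,3], [2,3]
  2-simplices (4): [0,1,2], [0,1,3], [0,2,3], [1,2,3]

Hence C_0 ≅ Z^4, C_1 ≅ Z^6, C_2 ≅ Z^4.

The boundary map ∂_1: C_1 → C_0 sends each edge [p,q] (with p < q) to q − p. For instance
  ∂[0,3] = [3] − [0].
The resulting 4×6 matrix has rank 3, and its Smith normal form has invariant factors (1,1,1).

∂_2: C_2 → C_1 sends each 2-simplex [p,q,r] to [q,r] − [p,r] + [p,q]. For instance
  ∂[0,2,3] = [2,3] − [0,3] + [0,2],
  ∂[1,2,3] = [2,3] − [1,3] + [1,2].
This gives a 6×4 integer matrix of rank 3; reducing to Smith normal form yields diagonal entries (1,1,1).

Now H_k = ker ∂_k / im ∂_{k+1}, so:

  H_0: rank C_0 − rank ∂_1 = 4 − 3 = 1, and the invariant factors of ∂_1 are all 1, so H_0 ≅ Z.
  H_1: rank ker ∂_1 − rank ∂_2 = (6 − 3) − 3 = 0, and the invariant factors of ∂_2 are all 1, so H_1 ≅ 0.
  H_2: rank ker ∂_2 − rank ∂_3 = (4 − 3) − 0 = 1, and there is no ∂_3, so H_2 ≅ Z.

(K is a triangulation of the 2-sphere S^2.)

H_0 ≅ Z,  H_1 = 0,  H_2 ≅ Z.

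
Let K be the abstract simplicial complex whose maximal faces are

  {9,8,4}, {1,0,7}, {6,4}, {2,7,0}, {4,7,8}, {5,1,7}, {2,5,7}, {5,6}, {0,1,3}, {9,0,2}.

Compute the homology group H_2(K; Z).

H_2 = 0.

Fix the vertex order 0 < 1 < 2 < 3 < 4 < 5 < 6 < 7 < 8 < 9 and write every simplex with vertices in increasing order. Then dim K = 2 and the simplices of K are:

  0-simplices (10): [0], [1], [2], [3], [4], [5], [6], [7], [8], [9]
  1-simplices (19): [0,1], [0,2], [0,3], [0,7], [0,9], [1,3], [1,5], [1,7], [2,5], [2,7], [2,9], [4,6], [4,7], [4,8], [4,9], [5,6], [5,7], [7,8], [8,9]
  2-simplices (8): [0,1,3], [0,1,7], [0,2,7], [0,2,9], [1,5,7], [2,5,7], [4,7,8], [4,8,9]

giving chain groups C_0 ≅ Z^10, C_1 ≅ Z^19, C_2 ≅ Z^8.

Boundary ∂_1: C_1 → C_0 maps an edge to its endpoints' difference, ∂[p,q] = q − p.
As a 10×19 matrix over Z this has rank 9, with invariant factors (1,1,1,1,1,1,1,1,1).

Boundary ∂_2: C_2 → C_1 acts by ∂[p,q,r] = [q,r] − [p,r] + [p,q]. For instance
  ∂[0,2,9] = [2,9] − [0,9] + [0,2],
  ∂[0,2,7] = [2,7] − [0,7] + [0,2].
As a 19×8 matrix over Z this has rank 8, with invariant factors (1,1,1,1,1,1,1,1).

From H_k ≅ ker(∂_k) / im(∂_{k+1}) we obtain:

  H_2: rank ker ∂_2 − rank ∂_3 = (8 − 8) − 0 = 0, and there is no ∂_3, so H_2 = 0.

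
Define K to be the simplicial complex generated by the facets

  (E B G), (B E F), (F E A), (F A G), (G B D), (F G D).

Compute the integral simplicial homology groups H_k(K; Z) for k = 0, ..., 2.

K has 6 vertices, 12 edges, 6 triangles.
rank ∂_0 = 0, rank ∂_1 = 5 ⇒ b_0 = 6 − 0 − 5 = 1; all invariant factors of ∂_1 are 1 so no torsion. So H_0 = Z.
rank ∂_1 = 5, rank ∂_2 = 6 ⇒ b_1 = 12 − 5 − 6 = 1; all invariant factors of ∂_2 are 1 so no torsion. So H_1 = Z.
rank ∂_2 = 6, rank ∂_3 = 0 ⇒ b_2 = 6 − 6 − 0 = 0. So H_2 = 0.

H_0 ≅ Z,  H_1 ≅ Z,  H_2 = 0.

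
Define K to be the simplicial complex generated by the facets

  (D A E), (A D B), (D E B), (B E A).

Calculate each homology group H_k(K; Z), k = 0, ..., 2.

We work with the vertex ordering A < B < D < E. The simplices of K, each written with vertices in increasing order, are:

  0-simplices (4): A, B, D, E
  1-simplices (6): AB, AD, AE, BD, BE, DE
  2-simplices (4): ABD, ABE, ADE, BDE

Hence C_0 ≅ Z^4, C_1 ≅ Z^6, C_2 ≅ Z^4.

∂_1: C_1 → C_0 is given by ∂[p,q] = [q] − [p]. For instance
  ∂BD = D − B.
As a 4×6 matrix over Z this has rank 3, with invariant factors (1,1,1).

∂_2: C_2 → C_1 maps a triangle to the signed sum of its edges. For instance
  ∂ABD = BD − AD + AB,
  ∂BDE = DE − BE + BD.
The 6×4 boundary matrix has rank 3 and Smith normal form diag(1,1,1).

Now H_k = ker ∂_k / im ∂_{k+1}, so:

  H_0: rank C_0 − rank ∂_1 = 4 − 3 = 1, and the invariant factors of ∂_1 are all 1, so H_0 ≅ Z.
  H_1: rank ker ∂_1 − rank ∂_2 = (6 − 3) − 3 = 0, and the invariant factors of ∂_2 are all 1, so H_1 ≅ 0.
  H_2: rank ker ∂_2 − rank ∂_3 = (4 − 3) − 0 = 1, and there is no ∂_3, so H_2 ≅ Z.

(K is a triangulation of the 2-sphere S^2.)

H_0 = Z,  H_1 = 0,  H_2 = Z.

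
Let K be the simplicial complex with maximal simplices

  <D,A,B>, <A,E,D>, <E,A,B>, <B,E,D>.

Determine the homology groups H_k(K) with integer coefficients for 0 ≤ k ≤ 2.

Take the total order A < B < D < E on the vertex set. Then K (dimension 2) consists of the simplices:

  0-simplices (4): A, B, D, E
  1-simplices (6): AB, AD, AE, BD, BE, DE
  2-simplices (4): ABD, ABE, ADE, BDE

giving chain groups C_0 ≅ Z^4, C_1 ≅ Z^6, C_2 ≅ Z^4.

Boundary ∂_1: C_1 → C_0 maps an edge to its endpoints' difference, ∂[p,q] = q − p.
This gives a 4×6 integer matrix of rank 3; reducing to Smith normal form yields diagonal entries (1,1,1).

∂_2: C_2 → C_1 sends each 2-simplex [p,q,r] to [q,r] − [p,r] + [p,q]. For instance
  ∂ADE = DE − AE + AD,
  ∂ABD = BD − AD + AB.
As a 6×4 matrix over Z this has rank 3, with invariant factors (1,1,1).

From H_k ≅ ker(∂_k) / im(∂_{k+1}) we obtain:

  H_0: rank C_0 − rank ∂_1 = 4 − 3 = 1, and the invariant factors of ∂_1 are all 1, so H_0 = Z.
  H_1: rank ker ∂_1 − rank ∂_2 = (6 − 3) − 3 = 0, and the invariant factors of ∂_2 are all 1, so H_1 = 0.
  H_2: rank ker ∂_2 − rank ∂_3 = (4 − 3) − 0 = 1, and there is no ∂_3, so H_2 = Z.

(K is a triangulation of the 2-sphere S^2.)

H_0 ≅ Z,  H_1 = 0,  H_2 ≅ Z.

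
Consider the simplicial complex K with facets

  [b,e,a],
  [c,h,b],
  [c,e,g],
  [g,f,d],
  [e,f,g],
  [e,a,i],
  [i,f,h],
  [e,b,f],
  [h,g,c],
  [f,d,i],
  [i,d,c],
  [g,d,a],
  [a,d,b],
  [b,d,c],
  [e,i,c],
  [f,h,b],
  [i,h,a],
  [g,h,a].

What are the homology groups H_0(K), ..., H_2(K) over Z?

Order the vertices as a < b < c < d < e < f < g < h < i. Listing each simplex with vertices in this order, K has dimension 2 with simplices:

  0-simplices (9): a, b, c, d, e, f, g, h, i
  1-simplices (27): ab, ad, ae, ag, ah, ai, bc, bd, be, bf, bh, cd, ce, cg, ch, ci, df, dg, di, ef, eg, ei, fg, fh, fi, gh, hi
  2-simplices (18): abd, abe, adg, aei, agh, ahi, bcd, bch, bef, bfh, cdi, ceg, cei, cgh, dfg, dfi, efg, fhi

Hence C_0 ≅ Z^9, C_1 ≅ Z^27, C_2 ≅ Z^18.

∂_1: C_1 → C_0 is given by ∂[p,q] = [q] − [p].
The resulting 9×27 matrix has rank 8, and its Smith normal form has invariant factors (1,1,1,1,1,1,1,1).

Boundary ∂_2: C_2 → C_1 acts by ∂[p,q,r] = [q,r] − [p,r] + [p,q]. For instance
  ∂bch = ch − bh + bc,
  ∂aei = ei − ai + ae.
This gives a 27×18 integer matrix of rank 17; reducing to Smith normal form yields diagonal entries (1,1,1,1,1,1,1,1,1,1,1,1,1,1,1,1,1).

Computing H_k = (kernel of ∂_k) / (image of ∂_{k+1}):

  H_0: rank C_0 − rank ∂_1 = 9 − 8 = 1, and the invariant factors of ∂_1 are all 1, so H_0 = Z.
  H_1: rank ker ∂_1 − rank ∂_2 = (27 − 8) − 17 = 2, and the invariant factors of ∂_2 are all 1, so H_1 = Z^2.
  H_2: rank ker ∂_2 − rank ∂_3 = (18 − 17) − 0 = 1, and there is no ∂_3, so H_2 = Z.

H_0 ≅ Z,  H_1 ≅ Z^2,  H_2 ≅ Z.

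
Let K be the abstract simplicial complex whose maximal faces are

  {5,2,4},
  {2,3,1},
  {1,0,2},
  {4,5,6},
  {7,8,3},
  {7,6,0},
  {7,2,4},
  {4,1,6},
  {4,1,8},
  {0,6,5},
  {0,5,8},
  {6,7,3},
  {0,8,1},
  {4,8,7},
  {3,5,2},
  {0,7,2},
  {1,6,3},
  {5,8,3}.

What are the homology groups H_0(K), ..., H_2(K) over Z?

Take the total order 0 < 1 < 2 < 3 < 4 < 5 < 6 < 7 < 8 on the vertex set. Then K (dimension 2) consists of the simplices:

  0-simplices (9): [0], [1], [2], [3], [4], [5], [6], [7], [8]
  1-simplices (27): (27 of them)
  2-simplices (18): [0,1,2], [0,1,8], [0,2,7], [0,5,6], [0,5,8], [0,6,7], [1,2,3], [1,3,6], [1,4,6], [1,4,8], [2,3,5], [2,4,5], [2,4,7], [3,5,8], [3,6,7], [3,7,8], [4,5,6], [4,7,8]

Hence C_0 ≅ Z^9, C_1 ≅ Z^27, C_2 ≅ Z^18.

∂_1: C_1 → C_0 is given by ∂[p,q] = [q] − [p].
The resulting 9×27 matrix has rank 8, and its Smith normal form has invariant factors (1,1,1,1,1,1,1,1).

Boundary ∂_2: C_2 → C_1 sends each 2-simplex [p,q,r] to [q,r] − [p,r] + [p,q]. For instance
  ∂[0,1,2] = [1,2] − [0,2] + [0,1],
  ∂[0,5,6] = [5,6] − [0,6] + [0,5].
This gives a 27×18 integer matrix of rank 17; reducing to Smith normal form yields diagonal entries (1,1,1,1,1,1,1,1,1,1,1,1,1,1,1,1,1).

From H_k ≅ ker(∂_k) / im(∂_{k+1}) we obtain:

  H_0: rank C_0 − rank ∂_1 = 9 − 8 = 1, and the invariant factors of ∂_1 are all 1, so H_0 ≅ Z.
  H_1: rank ker ∂_1 − rank ∂_2 = (27 − 8) − 17 = 2, and the invariant factors of ∂_2 are all 1, so H_1 ≅ Z^2.
  H_2: rank ker ∂_2 − rank ∂_3 = (18 − 17) − 0 = 1, and there is no ∂_3, so H_2 ≅ Z.

As a check, the Euler characteristic is 9 − 27 + 18 = 0, which agrees with 1 − 2 + 1 = 0.

H_0 ≅ Z,  H_1 ≅ Z^2,  H_2 ≅ Z.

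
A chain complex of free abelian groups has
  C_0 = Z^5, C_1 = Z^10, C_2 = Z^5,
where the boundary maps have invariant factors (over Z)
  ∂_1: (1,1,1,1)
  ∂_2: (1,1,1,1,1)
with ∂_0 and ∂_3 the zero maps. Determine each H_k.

H_0 ≅ Z,  H_1 ≅ Z,  H_2 = 0.

H_0: b_0 = 5 − 0 − 4 = 1; torsion from ∂_1 factors > 1: none. So H_0 ≅ Z.
H_1: b_1 = 10 − 4 − 5 = 1; torsion from ∂_2 factors > 1: none. So H_1 ≅ Z.
H_2: b_2 = 5 − 5 − 0 = 0; torsion from ∂_3 factors > 1: none. So H_2 ≅ 0.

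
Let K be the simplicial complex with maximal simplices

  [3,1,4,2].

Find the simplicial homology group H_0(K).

We work with the vertex ordering 1 < 2 < 3 < 4. The simplices of K, each written with vertices in increasing order, are:

  0-simplices (4): [1], [2], [3], [4]
  1-simplices (6): [1,2], [1,3], [1,4], [2,3], [2,4], [3,4]
  2-simplices (4): [1,2,3], [1,2,4], [1,3,4], [2,3,4]
  3-simplices (1): [1,2,3,4]

so the chain groups are C_0 ≅ Z^4, C_1 ≅ Z^6, C_2 ≅ Z^4, C_3 ≅ Z^1.

∂_1: C_1 → C_0 maps an edge to its endpoints' difference, ∂[p,q] = q − p. For instance
  ∂[1,3] = [3] − [1].
This gives a 4×6 integer matrix of rank 3; reducing to Smith normal form yields diagonal entries (1,1,1).

Boundary ∂_2: C_2 → C_1 acts by ∂[p,q,r] = [q,r] − [p,r] + [p,q]. For instance
  ∂[1,2,3] = [2,3] − [1,3] + [1,2],
  ∂[1,3,4] = [3,4] − [1,4] + [1,3].
This gives a 6×4 integer matrix of rank 3; reducing to Smith normal form yields diagonal entries (1,1,1).

∂_3: C_3 → C_2 sends each 3-simplex σ to the alternating sum Σ_i (−1)^i (σ with its i-th vertex removed). For instance
  ∂[1,2,3,4] = [2,3,4] − [1,3,4] + [1,2,4] − [1,2,3].
The 4×1 boundary matrix has rank 1 and Smith normal form diag(1).

Now H_k = ker ∂_k / im ∂_{k+1}, so:

  H_0: rank C_0 − rank ∂_1 = 4 − 3 = 1, and the invariant factors of ∂_1 are all 1, so H_0 = Z.

(K is a triangulation of the 3-simplex.)

H_0 = Z.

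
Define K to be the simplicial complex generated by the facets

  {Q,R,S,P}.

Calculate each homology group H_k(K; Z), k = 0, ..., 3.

Take the total order P < Q < R < S on the vertex set. Then K (dimension 3) consists of the simplices:

  0-simplices (4): P, Q, R, S
  1-simplices (6): PQ, PR, PS, QR, QS, RS
  2-simplices (4): PQR, PQS, PRS, QRS
  3-simplices (1): PQRS

Hence C_0 ≅ Z^4, C_1 ≅ Z^6, C_2 ≅ Z^4, C_3 ≅ Z^1.

∂_1: C_1 → C_0 maps an edge to its endpoints' difference, ∂[p,q] = q − p.
As a 4×6 matrix over Z this has rank 3, with invariant factors (1,1,1).

Boundary ∂_2: C_2 → C_1 sends each 2-simplex [p,q,r] to [q,r] − [p,r] + [p,q]. For instance
  ∂PQS = QS − PS + PQ,
  ∂QRS = RS − QS + QR.
As a 6×4 matrix over Z this has rank 3, with invariant factors (1,1,1).

The boundary map ∂_3: C_3 → C_2 sends each 3-simplex σ to the alternating sum Σ_i (−1)^i (σ with its i-th vertex removed). For instance
  ∂PQRS = QRS − PRS + PQS − PQR.
The 4×1 boundary matrix has rank 1 and Smith normal form diag(1).

Reading off H_k = ker ∂_k / im ∂_{k+1}:

  H_0: rank C_0 − rank ∂_1 = 4 − 3 = 1, and the invariant factors of ∂_1 are all 1, so H_0 ≅ Z.
  H_1: rank ker ∂_1 − rank ∂_2 = (6 − 3) − 3 = 0, and the invariant factors of ∂_2 are all 1, so H_1 ≅ 0.
  H_2: rank ker ∂_2 − rank ∂_3 = (4 − 3) − 1 = 0, and the invariant factors of ∂_3 are all 1, so H_2 ≅ 0.
  H_3: rank ker ∂_3 − rank ∂_4 = (1 − 1) − 0 = 0, and there is no ∂_4, so H_3 ≅ 0.

H_0 = Z,  H_1 = 0,  H_2 = 0,  H_3 = 0.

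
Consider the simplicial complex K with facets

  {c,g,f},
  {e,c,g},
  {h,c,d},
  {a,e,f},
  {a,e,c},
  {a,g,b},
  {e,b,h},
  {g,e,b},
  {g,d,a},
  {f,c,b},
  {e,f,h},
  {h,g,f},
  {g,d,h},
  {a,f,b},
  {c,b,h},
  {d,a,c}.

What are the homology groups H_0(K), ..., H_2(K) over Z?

H_0 ≅ Z,  H_1 ≅ Z^2,  H_2 ≅ Z.

Order the vertices as a < b < c < d < e < f < g < h. Listing each simplex with vertices in this order, K has dimension 2 with simplices:

  0-simplices (8): a, b, c, d, e, f, g, h
  1-simplices (24): ab, ac, ad, ae, af, ag, bc, be, bf, bg, bh, cd, ce, cf, cg, ch, dg, dh, ef, eg, eh, fg, fh, gh
  2-simplices (16): abf, abg, acd, ace, adg, aef, bcf, bch, beg, beh, cdh, ceg, cfg, dgh, efh, fgh

Hence C_0 ≅ Z^8, C_1 ≅ Z^24, C_2 ≅ Z^16.

∂_1: C_1 → C_0 is given by ∂[p,q] = [q] − [p].
The 8×24 boundary matrix has rank 7 and Smith normal form diag(1,1,1,1,1,1,1).

The boundary map ∂_2: C_2 → C_1 sends each 2-simplex [p,q,r] to [q,r] − [p,r] + [p,q]. For instance
  ∂bcf = cf − bf + bc,
  ∂cfg = fg − cg + cf.
As a 24×16 matrix over Z this has rank 15, with invariant factors (1,1,1,1,1,1,1,1,1,1,1,1,1,1,1).

Now H_k = ker ∂_k / im ∂_{k+1}, so:

  H_0: rank C_0 − rank ∂_1 = 8 − 7 = 1, and the invariant factors of ∂_1 are all 1, so H_0 = Z.
  H_1: rank ker ∂_1 − rank ∂_2 = (24 − 7) − 15 = 2, and the invariant factors of ∂_2 are all 1, so H_1 = Z^2.
  H_2: rank ker ∂_2 − rank ∂_3 = (16 − 15) − 0 = 1, and there is no ∂_3, so H_2 = Z.

As a check, the Euler characteristic is 8 − 24 + 16 = 0, which agrees with 1 − 2 + 1 = 0.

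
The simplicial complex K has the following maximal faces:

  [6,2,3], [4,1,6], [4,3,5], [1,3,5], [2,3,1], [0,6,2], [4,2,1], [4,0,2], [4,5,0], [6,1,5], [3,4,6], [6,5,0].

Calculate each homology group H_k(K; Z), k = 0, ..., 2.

Take the total order 0 < 1 < 2 < 3 < 4 < 5 < 6 on the vertex set. Then K (dimension 2) consists of the simplices:

  0-simplices (7): [0], [1], [2], [3], [4], [5], [6]
  1-simplices (18): [0,2], [0,4], [0,5], [0,6], [1,2], [1,3], [1,4], [1,5], [1,6], [2,3], [2,4], [2,6], [3,4], [3,5], [3,6], [4,5], [4,6], [5,6]
  2-simplices (12): [0,2,4], [0,2,6], [0,4,5], [0,5,6], [1,2,3], [1,2,4], [1,3,5], [1,4,6], [1,5,6], [2,3,6], [3,4,5], [3,4,6]

giving chain groups C_0 ≅ Z^7, C_1 ≅ Z^18, C_2 ≅ Z^12.

The boundary map ∂_1: C_1 → C_0 is given by ∂[p,q] = [q] − [p]. For instance
  ∂[2,6] = [6] − [2].
As a 7×18 matrix over Z this has rank 6, with invariant factors (1,1,1,1,1,1).

Boundary ∂_2: C_2 → C_1 acts by ∂[p,q,r] = [q,r] − [p,r] + [p,q]. For instance
  ∂[3,4,5] = [4,5] − [3,5] + [3,4],
  ∂[1,2,4] = [2,4] − [1,4] + [1,2].
The resulting 18×12 matrix has rank 12, and its Smith normal form has invariant factors (1,1,1,1,1,1,1,1,1,1,1,2).

From H_k ≅ ker(∂_k) / im(∂_{k+1}) we obtain:

  H_0: rank C_0 − rank ∂_1 = 7 − 6 = 1, and the invariant factors of ∂_1 are all 1, so H_0 ≅ Z.
  H_1: rank ker ∂_1 − rank ∂_2 = (18 − 6) − 12 = 0, and ∂_2 has invariant factor 2 > 1, so H_1 ≅ Z/2.
  H_2: rank ker ∂_2 − rank ∂_3 = (12 − 12) − 0 = 0, and there is no ∂_3, so H_2 ≅ 0.

H_0 ≅ Z,  H_1 ≅ Z/2,  H_2 = 0.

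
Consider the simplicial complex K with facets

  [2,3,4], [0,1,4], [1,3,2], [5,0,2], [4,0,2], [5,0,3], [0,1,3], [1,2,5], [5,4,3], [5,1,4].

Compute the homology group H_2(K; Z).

Take the total order 0 < 1 < 2 < 3 < 4 < 5 on the vertex set. Then K (dimension 2) consists of the simplices:

  0-simplices (6): [0], [1], [2], [3], [4], [5]
  1-simplices (15): [0,1], [0,2], [0,3], [0,4], [0,5], [1,2], [1,3], [1,4], [1,5], [2,3], [2,4], [2,5], [3,4], [3,5], [4,5]
  2-simplices (10): [0,1,3], [0,1,4], [0,2,4], [0,2,5], [0,3,5], [1,2,3], [1,2,5], [1,4,5], [2,3,4], [3,4,5]

Hence C_0 ≅ Z^6, C_1 ≅ Z^15, C_2 ≅ Z^10.

∂_1: C_1 → C_0 sends each edge [p,q] (with p < q) to q − p. For instance
  ∂[0,3] = [3] − [0].
This gives a 6×15 integer matrix of rank 5; reducing to Smith normal form yields diagonal entries (1,1,1,1,1).

The boundary map ∂_2: C_2 → C_1 sends each 2-simplex [p,q,r] to [q,r] − [p,r] + [p,q]. For instance
  ∂[3,4,5] = [4,5] − [3,5] + [3,4],
  ∂[0,3,5] = [3,5] − [0,5] + [0,3].
This gives a 15×10 integer matrix of rank 10; reducing to Smith normal form yields diagonal entries (1,1,1,1,1,1,1,1,1,2).

Computing H_k = (kernel of ∂_k) / (image of ∂_{k+1}):

  H_2: rank ker ∂_2 − rank ∂_3 = (10 − 10) − 0 = 0, and there is no ∂_3, so H_2 ≅ 0.

H_2 ≅ 0.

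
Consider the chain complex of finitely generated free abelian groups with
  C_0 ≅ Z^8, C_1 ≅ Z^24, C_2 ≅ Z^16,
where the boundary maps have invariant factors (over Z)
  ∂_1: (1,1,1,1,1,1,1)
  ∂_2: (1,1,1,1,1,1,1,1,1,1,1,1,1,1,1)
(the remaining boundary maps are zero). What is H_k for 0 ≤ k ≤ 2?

H_0 = Z,  H_1 = Z^2,  H_2 = Z.

H_0: b_0 = 8 − 0 − 7 = 1; torsion from ∂_1 factors > 1: none. So H_0 = Z.
H_1: b_1 = 24 − 7 − 15 = 2; torsion from ∂_2 factors > 1: none. So H_1 = Z^2.
H_2: b_2 = 16 − 15 − 0 = 1; torsion from ∂_3 factors > 1: none. So H_2 = Z.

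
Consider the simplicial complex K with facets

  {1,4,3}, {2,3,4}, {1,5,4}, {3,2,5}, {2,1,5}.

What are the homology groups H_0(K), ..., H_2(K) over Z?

Fix the vertex order 1 < 2 < 3 < 4 < 5 and write every simplex with vertices in increasing order. Then dim K = 2 and the simplices of K are:

  0-simplices (5): [1], [2], [3], [4], [5]
  1-simplices (10): [1,2], [1,3], [1,4], [1,5], [2,3], [2,4], [2,5], [3,4], [3,5], [4,5]
  2-simplices (5): [1,2,5], [1,3,4], [1,4,5], [2,3,4], [2,3,5]

giving chain groups C_0 ≅ Z^5, C_1 ≅ Z^10, C_2 ≅ Z^5.

The boundary map ∂_1: C_1 → C_0 is given by ∂[p,q] = [q] − [p].
This gives a 5×10 integer matrix of rank 4; reducing to Smith normal form yields diagonal entries (1,1,1,1).

The boundary map ∂_2: C_2 → C_1 acts by ∂[p,q,r] = [q,r] − [p,r] + [p,q]. For instance
  ∂[2,3,5] = [3,5] − [2,5] + [2,3],
  ∂[1,4,5] = [4,5] − [1,5] + [1,4].
The 10×5 boundary matrix has rank 5 and Smith normal form diag(1,1,1,1,1).

Now H_k = ker ∂_k / im ∂_{k+1}, so:

  H_0: rank C_0 − rank ∂_1 = 5 − 4 = 1, and the invariant factors of ∂_1 are all 1, so H_0 = Z.
  H_1: rank ker ∂_1 − rank ∂_2 = (10 − 4) − 5 = 1, and the invariant factors of ∂_2 are all 1, so H_1 = Z.
  H_2: rank ker ∂_2 − rank ∂_3 = (5 − 5) − 0 = 0, and there is no ∂_3, so H_2 = 0.

As a check, the Euler characteristic is 5 − 10 + 5 = 0, which agrees with 1 − 1 + 0 = 0.

H_0 ≅ Z,  H_1 ≅ Z,  H_2 = 0.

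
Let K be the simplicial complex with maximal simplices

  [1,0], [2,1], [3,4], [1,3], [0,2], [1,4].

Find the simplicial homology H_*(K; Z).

Order the vertices as 0 < 1 < 2 < 3 < 4. Listing each simplex with vertices in this order, K has dimension 1 with simplices:

  0-simplices (5): [0], [1], [2], [3], [4]
  1-simplices (6): [0,1], [0,2], [1,2], [1,3], [1,4], [3,4]

Hence C_0 ≅ Z^5, C_1 ≅ Z^6.

Boundary ∂_1: C_1 → C_0 maps an edge to its endpoints' difference, ∂[p,q] = q − p.
As a 5×6 matrix over Z this has rank 4, with invariant factors (1,1,1,1).

Now H_k = ker ∂_k / im ∂_{k+1}, so:

  H_0: rank C_0 − rank ∂_1 = 5 − 4 = 1, and the invariant factors of ∂_1 are all 1, so H_0 = Z.
  H_1: rank ker ∂_1 − rank ∂_2 = (6 − 4) − 0 = 2, and there is no ∂_2, so H_1 = Z^2.

H_0 ≅ Z,  H_1 ≅ Z^2.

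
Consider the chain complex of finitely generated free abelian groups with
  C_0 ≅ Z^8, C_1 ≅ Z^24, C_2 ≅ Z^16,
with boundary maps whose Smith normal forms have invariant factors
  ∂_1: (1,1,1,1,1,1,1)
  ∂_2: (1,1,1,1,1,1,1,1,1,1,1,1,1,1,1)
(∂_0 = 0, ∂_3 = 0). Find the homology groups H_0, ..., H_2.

H_0: b_0 = 8 − 0 − 7 = 1; torsion from ∂_1 factors > 1: none. So H_0 ≅ Z.
H_1: b_1 = 24 − 7 − 15 = 2; torsion from ∂_2 factors > 1: none. So H_1 ≅ Z^2.
H_2: b_2 = 16 − 15 − 0 = 1; torsion from ∂_3 factors > 1: none. So H_2 ≅ Z.

H_0 ≅ Z,  H_1 ≅ Z^2,  H_2 ≅ Z.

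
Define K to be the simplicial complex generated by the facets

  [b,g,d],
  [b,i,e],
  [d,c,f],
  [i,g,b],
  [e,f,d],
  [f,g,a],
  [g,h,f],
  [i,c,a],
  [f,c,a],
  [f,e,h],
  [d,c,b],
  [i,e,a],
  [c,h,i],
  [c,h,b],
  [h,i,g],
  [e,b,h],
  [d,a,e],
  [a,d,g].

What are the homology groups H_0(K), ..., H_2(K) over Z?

We work with the vertex ordering a < b < c < d < e < f < g < h < i. The simplices of K, each written with vertices in increasing order, are:

  0-simplices (9): a, b, c, d, e, f, g, h, i
  1-simplices (27): ac, ad, ae, af, ag, ai, bc, bd, be, bg, bh, bi, cd, cf, ch, ci, de, df, dg, ef, eh, ei, fg, fh, gh, gi, hi
  2-simplices (18): acf, aci, ade, adg, aei, afg, bcd, bch, bdg, beh, bei, bgi, cdf, chi, def, efh, fgh, ghi

so the chain groups are C_0 ≅ Z^9, C_1 ≅ Z^27, C_2 ≅ Z^18.

The boundary map ∂_1: C_1 → C_0 is given by ∂[p,q] = [q] − [p].
This gives a 9×27 integer matrix of rank 8; reducing to Smith normal form yields diagonal entries (1,1,1,1,1,1,1,1).

Boundary ∂_2: C_2 → C_1 maps a triangle to the signed sum of its edges. For instance
  ∂acf = cf − af + ac,
  ∂fgh = gh − fh + fg.
This gives a 27×18 integer matrix of rank 18; reducing to Smith normal form yields diagonal entries (1,1,1,1,1,1,1,1,1,1,1,1,1,1,1,1,1,2).

Computing H_k = (kernel of ∂_k) / (image of ∂_{k+1}):

  H_0: rank C_0 − rank ∂_1 = 9 − 8 = 1, and the invariant factors of ∂_1 are all 1, so H_0 = Z.
  H_1: rank ker ∂_1 − rank ∂_2 = (27 − 8) − 18 = 1, and ∂_2 has invariant factor 2 > 1, so H_1 = Z ⊕ Z/2.
  H_2: rank ker ∂_2 − rank ∂_3 = (18 − 18) − 0 = 0, and there is no ∂_3, so H_2 = 0.

(K is a triangulation of the Klein bottle.)

H_0 ≅ Z,  H_1 ≅ Z ⊕ Z/2,  H_2 = 0.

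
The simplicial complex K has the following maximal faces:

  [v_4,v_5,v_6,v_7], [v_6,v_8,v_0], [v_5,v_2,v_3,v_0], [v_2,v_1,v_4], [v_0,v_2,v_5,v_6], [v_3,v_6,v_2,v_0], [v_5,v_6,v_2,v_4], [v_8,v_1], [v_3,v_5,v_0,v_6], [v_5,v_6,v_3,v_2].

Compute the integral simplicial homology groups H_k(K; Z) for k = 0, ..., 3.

Take the total order v_0 < v_1 < v_2 < v_3 < v_4 < v_5 < v_6 < v_7 < v_8 on the vertex set. Then K (dimension 3) consists of the simplices:

  0-simplices (9): [v_0], [v_1], [v_2], [v_3], [v_4], [v_5], [v_6], [v_7], [v_8]
  1-simplices (21): (21 of them)
  2-simplices (18): (18 of them)
  3-simplices (7): [v_0,v_2,v_3,v_5], [v_0,v_2,v_3,v_6], [v_0,v_2,v_5,v_6], [v_0,v_3,v_5,v_6], [v_2,v_3,v_5,v_6], [v_2,v_4,v_5,v_6], [v_4,v_5,v_6,v_7]

so the chain groups are C_0 ≅ Z^9, C_1 ≅ Z^21, C_2 ≅ Z^18, C_3 ≅ Z^7.

The boundary map ∂_1: C_1 → C_0 sends each edge [p,q] (with p < q) to q − p. For instance
  ∂[v_0,v_3] = [v_3] − [v_0].
As a 9×21 matrix over Z this has rank 8, with invariant factors (1,1,1,1,1,1,1,1).

The boundary map ∂_2: C_2 → C_1 acts by ∂[p,q,r] = [q,r] − [p,r] + [p,q]. For instance
  ∂[v_2,v_4,v_5] = [v_4,v_5] − [v_2,v_5] + [v_2,v_4],
  ∂[v_0,v_3,v_6] = [v_3,v_6] − [v_0,v_6] + [v_0,v_3].
As a 21×18 matrix over Z this has rank 12, with invariant factors (1,1,1,1,1,1,1,1,1,1,1,1).

The boundary map ∂_3: C_3 → C_2 sends each 3-simplex σ to the alternating sum Σ_i (−1)^i (σ with its i-th vertex removed). For instance
  ∂[v_2,v_4,v_5,v_6] = [v_4,v_5,v_6] − [v_2,v_5,v_6] + [v_2,v_4,v_6] − [v_2,v_4,v_5],
  ∂[v_4,v_5,v_6,v_7] = [v_5,v_6,v_7] − [v_4,v_6,v_7] + [v_4,v_5,v_7] − [v_4,v_5,v_6].
As a 18×7 matrix over Z this has rank 6, with invariant factors (1,1,1,1,1,1).

Reading off H_k = ker ∂_k / im ∂_{k+1}:

  H_0: rank C_0 − rank ∂_1 = 9 − 8 = 1, and the invariant factors of ∂_1 are all 1, so H_0 = Z.
  H_1: rank ker ∂_1 − rank ∂_2 = (21 − 8) − 12 = 1, and the invariant factors of ∂_2 are all 1, so H_1 = Z.
  H_2: rank ker ∂_2 − rank ∂_3 = (18 − 12) − 6 = 0, and the invariant factors of ∂_3 are all 1, so H_2 = 0.
  H_3: rank ker ∂_3 − rank ∂_4 = (7 − 6) − 0 = 1, and there is no ∂_4, so H_3 = Z.

H_0 = Z,  H_1 = Z,  H_2 = 0,  H_3 = Z.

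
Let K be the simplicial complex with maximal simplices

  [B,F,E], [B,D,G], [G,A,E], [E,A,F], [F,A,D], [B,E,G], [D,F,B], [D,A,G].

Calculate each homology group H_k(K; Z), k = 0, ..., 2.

H_0 ≅ Z,  H_1 = 0,  H_2 ≅ Z.

Fix the vertex order A < B < D < E < F < G and write every simplex with vertices in increasing order. Then dim K = 2 and the simplices of K are:

  0-simplices (6): A, B, D, E, F, G
  1-simplices (12): AD, AE, AF, AG, BD, BE, BF, BG, DF, DG, EF, EG
  2-simplices (8): ADF, ADG, AEF, AEG, BDF, BDG, BEF, BEG

Hence C_0 ≅ Z^6, C_1 ≅ Z^12, C_2 ≅ Z^8.

The boundary map ∂_1: C_1 → C_0 sends each edge [p,q] (with p < q) to q − p.
The 6×12 boundary matrix has rank 5 and Smith normal form diag(1,1,1,1,1).

∂_2: C_2 → C_1 acts by ∂[p,q,r] = [q,r] − [p,r] + [p,q]. For instance
  ∂BEF = EF − BF + BE,
  ∂ADG = DG − AG + AD.
As a 12×8 matrix over Z this has rank 7, with invariant factors (1,1,1,1,1,1,1).

Computing H_k = (kernel of ∂_k) / (image of ∂_{k+1}):

  H_0: rank C_0 − rank ∂_1 = 6 − 5 = 1, and the invariant factors of ∂_1 are all 1, so H_0 = Z.
  H_1: rank ker ∂_1 − rank ∂_2 = (12 − 5) − 7 = 0, and the invariant factors of ∂_2 are all 1, so H_1 = 0.
  H_2: rank ker ∂_2 − rank ∂_3 = (8 − 7) − 0 = 1, and there is no ∂_3, so H_2 = Z.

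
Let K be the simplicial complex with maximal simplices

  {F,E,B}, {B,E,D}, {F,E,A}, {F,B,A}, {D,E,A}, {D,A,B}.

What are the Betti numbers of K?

b_0 = 1, b_1 = 0, b_2 = 1.

Fix the vertex order A < B < D < E < F and write every simplex with vertices in increasing order. Then dim K = 2 and the simplices of K are:

  0-simplices (5): A, B, D, E, F
  1-simplices (9): AB, AD, AE, AF, BD, BE, BF, DE, EF
  2-simplices (6): ABD, ABF, ADE, AEF, BDE, BEF

Hence C_0 ≅ Z^5, C_1 ≅ Z^9, C_2 ≅ Z^6.

∂_1: C_1 → C_0 maps an edge to its endpoints' difference, ∂[p,q] = q − p.
This gives a 5×9 integer matrix of rank 4; reducing to Smith normal form yields diagonal entries (1,1,1,1).

The boundary map ∂_2: C_2 → C_1 acts by ∂[p,q,r] = [q,r] − [p,r] + [p,q]. For instance
  ∂ADE = DE − AE + AD,
  ∂ABF = BF − AF + AB.
As a 9×6 matrix over Z this has rank 5, with invariant factors (1,1,1,1,1).

Now H_k = ker ∂_k / im ∂_{k+1}, so:

  H_0: rank C_0 − rank ∂_1 = 5 − 4 = 1, and the invariant factors of ∂_1 are all 1, so H_0 ≅ Z.
  H_1: rank ker ∂_1 − rank ∂_2 = (9 − 4) − 5 = 0, and the invariant factors of ∂_2 are all 1, so H_1 ≅ 0.
  H_2: rank ker ∂_2 − rank ∂_3 = (6 − 5) − 0 = 1, and there is no ∂_3, so H_2 ≅ Z.

(K is a triangulation of the 2-sphere S^2.)

Hence the Betti numbers are b_0 = 1, b_1 = 0, b_2 = 1.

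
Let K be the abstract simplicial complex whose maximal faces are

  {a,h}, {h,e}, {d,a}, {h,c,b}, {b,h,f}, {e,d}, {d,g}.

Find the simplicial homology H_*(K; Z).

Fix the vertex order a < b < c < d < e < f < g < h and write every simplex with vertices in increasing order. Then dim K = 2 and the simplices of K are:

  0-simplices (8): a, b, c, d, e, f, g, h
  1-simplices (10): ad, ah, bc, bf, bh, ch, de, dg, eh, fh
  2-simplices (2): bch, bfh

giving chain groups C_0 ≅ Z^8, C_1 ≅ Z^10, C_2 ≅ Z^2.

Boundary ∂_1: C_1 → C_0 sends each edge [p,q] (with p < q) to q − p. For instance
  ∂de = e − d.
The 8×10 boundary matrix has rank 7 and Smith normal form diag(1,1,1,1,1,1,1).

The boundary map ∂_2: C_2 → C_1 sends each 2-simplex [p,q,r] to [q,r] − [p,r] + [p,q]. For instance
  ∂bfh = fh − bh + bf,
  ∂bch = ch − bh + bc.
The resulting 10×2 matrix has rank 2, and its Smith normal form has invariant factors (1,1).

Reading off H_k = ker ∂_k / im ∂_{k+1}:

  H_0: rank C_0 − rank ∂_1 = 8 − 7 = 1, and the invariant factors of ∂_1 are all 1, so H_0 ≅ Z.
  H_1: rank ker ∂_1 − rank ∂_2 = (10 − 7) − 2 = 1, and the invariant factors of ∂_2 are all 1, so H_1 ≅ Z.
  H_2: rank ker ∂_2 − rank ∂_3 = (2 − 2) − 0 = 0, and there is no ∂_3, so H_2 ≅ 0.

H_0 ≅ Z,  H_1 ≅ Z,  H_2 = 0.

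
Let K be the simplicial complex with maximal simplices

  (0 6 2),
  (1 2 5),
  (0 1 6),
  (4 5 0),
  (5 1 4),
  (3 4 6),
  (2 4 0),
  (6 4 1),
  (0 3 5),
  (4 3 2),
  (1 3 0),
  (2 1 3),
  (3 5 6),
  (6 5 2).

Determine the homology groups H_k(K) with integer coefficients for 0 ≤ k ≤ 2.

Fix the vertex order 0 < 1 < 2 < 3 < 4 < 5 < 6 and write every simplex with vertices in increasing order. Then dim K = 2 and the simplices of K are:

  0-simplices (7): [0], [1], [2], [3], [4], [5], [6]
  1-simplices (21): [0,1], [0,2], [0,3], [0,4], [0,5], [0,6], [1,2], [1,3], [1,4], [1,5], [1,6], [2,3], [2,4], [2,5], [2,6], [3,4], [3,5], [3,6], [4,5], [4,6], [5,6]
  2-simplices (14): [0,1,3], [0,1,6], [0,2,4], [0,2,6], [0,3,5], [0,4,5], [1,2,3], [1,2,5], [1,4,5], [1,4,6], [2,3,4], [2,5,6], [3,4,6], [3,5,6]

so the chain groups are C_0 ≅ Z^7, C_1 ≅ Z^21, C_2 ≅ Z^14.

The boundary map ∂_1: C_1 → C_0 sends each edge [p,q] (with p < q) to q − p.
The 7×21 boundary matrix has rank 6 and Smith normal form diag(1,1,1,1,1,1).

∂_2: C_2 → C_1 sends each 2-simplex [p,q,r] to [q,r] − [p,r] + [p,q]. For instance
  ∂[0,1,3] = [1,3] − [0,3] + [0,1],
  ∂[0,2,6] = [2,6] − [0,6] + [0,2].
This gives a 21×14 integer matrix of rank 13; reducing to Smith normal form yields diagonal entries (1,1,1,1,1,1,1,1,1,1,1,1,1).

From H_k ≅ ker(∂_k) / im(∂_{k+1}) we obtain:

  H_0: rank C_0 − rank ∂_1 = 7 − 6 = 1, and the invariant factors of ∂_1 are all 1, so H_0 ≅ Z.
  H_1: rank ker ∂_1 − rank ∂_2 = (21 − 6) − 13 = 2, and the invariant factors of ∂_2 are all 1, so H_1 ≅ Z^2.
  H_2: rank ker ∂_2 − rank ∂_3 = (14 − 13) − 0 = 1, and there is no ∂_3, so H_2 ≅ Z.

H_0 ≅ Z,  H_1 ≅ Z^2,  H_2 ≅ Z.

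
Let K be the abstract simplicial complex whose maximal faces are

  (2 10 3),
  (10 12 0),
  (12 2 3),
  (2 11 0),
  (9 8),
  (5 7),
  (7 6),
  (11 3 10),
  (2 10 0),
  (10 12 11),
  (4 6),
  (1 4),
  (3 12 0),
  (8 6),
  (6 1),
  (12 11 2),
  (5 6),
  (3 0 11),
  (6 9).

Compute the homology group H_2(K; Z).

H_2 ≅ 0.

K has 13 vertices, 24 edges, 10 triangles.
rank ∂_2 = 10, rank ∂_3 = 0 ⇒ b_2 = 10 − 10 − 0 = 0. So H_2 = 0.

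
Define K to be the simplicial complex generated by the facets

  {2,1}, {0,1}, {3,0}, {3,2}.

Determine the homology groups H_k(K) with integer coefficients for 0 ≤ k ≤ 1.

H_0 ≅ Z,  H_1 ≅ Z.

Fix the vertex order 0 < 1 < 2 < 3 and write every simplex with vertices in increasing order. Then dim K = 1 and the simplices of K are:

  0-simplices (4): [0], [1], [2], [3]
  1-simplices (4): [0,1], [0,3], [1,2], [2,3]

so the chain groups are C_0 ≅ Z^4, C_1 ≅ Z^4.

∂_1: C_1 → C_0 maps an edge to its endpoints' difference, ∂[p,q] = q − p. For instance
  ∂[2,3] = [3] − [2].
The 4×4 boundary matrix has rank 3 and Smith normal form diag(1,1,1).

Computing H_k = (kernel of ∂_k) / (image of ∂_{k+1}):

  H_0: rank C_0 − rank ∂_1 = 4 − 3 = 1, and the invariant factors of ∂_1 are all 1, so H_0 = Z.
  H_1: rank ker ∂_1 − rank ∂_2 = (4 − 3) − 0 = 1, and there is no ∂_2, so H_1 = Z.

(K is a triangulation of the circle S^1.)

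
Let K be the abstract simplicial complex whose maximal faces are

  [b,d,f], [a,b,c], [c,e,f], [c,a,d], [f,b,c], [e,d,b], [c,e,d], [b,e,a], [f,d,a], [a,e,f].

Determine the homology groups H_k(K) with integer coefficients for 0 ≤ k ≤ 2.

H_0 ≅ Z,  H_1 ≅ Z/2Z,  H_2 = 0.

We work with the vertex ordering a < b < c < d < e < f. The simplices of K, each written with vertices in increasing order, are:

  0-simplices (6): a, b, c, d, e, f
  1-simplices (15): ab, ac, ad, ae, af, bc, bd, be, bf, cd, ce, cf, de, df, ef
  2-simplices (10): abc, abe, acd, adf, aef, bcf, bde, bdf, cde, cef

Hence C_0 ≅ Z^6, C_1 ≅ Z^15, C_2 ≅ Z^10.

The boundary map ∂_1: C_1 → C_0 is given by ∂[p,q] = [q] − [p]. For instance
  ∂bc = c − b.
This gives a 6×15 integer matrix of rank 5; reducing to Smith normal form yields diagonal entries (1,1,1,1,1).

Boundary ∂_2: C_2 → C_1 acts by ∂[p,q,r] = [q,r] − [p,r] + [p,q]. For instance
  ∂acd = cd − ad + ac,
  ∂abe = be − ae + ab.
The 15×10 boundary matrix has rank 10 and Smith normal form diag(1,1,1,1,1,1,1,1,1,2).

Reading off H_k = ker ∂_k / im ∂_{k+1}:

  H_0: rank C_0 − rank ∂_1 = 6 − 5 = 1, and the invariant factors of ∂_1 are all 1, so H_0 ≅ Z.
  H_1: rank ker ∂_1 − rank ∂_2 = (15 − 5) − 10 = 0, and ∂_2 has invariant factor 2 > 1, so H_1 ≅ Z/2Z.
  H_2: rank ker ∂_2 − rank ∂_3 = (10 − 10) − 0 = 0, and there is no ∂_3, so H_2 ≅ 0.

As a check, the Euler characteristic is 6 − 15 + 10 = 1, which agrees with 1 − 0 + 0 = 1.
(K is a triangulation of the real projective plane RP^2.)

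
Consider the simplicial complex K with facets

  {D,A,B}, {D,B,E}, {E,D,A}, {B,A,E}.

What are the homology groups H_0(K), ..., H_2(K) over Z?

K has 4 vertices, 6 edges, 4 triangles.
rank ∂_0 = 0, rank ∂_1 = 3 ⇒ b_0 = 4 − 0 − 3 = 1; all invariant factors of ∂_1 are 1 so no torsion. So H_0 = Z.
rank ∂_1 = 3, rank ∂_2 = 3 ⇒ b_1 = 6 − 3 − 3 = 0; all invariant factors of ∂_2 are 1 so no torsion. So H_1 = 0.
rank ∂_2 = 3, rank ∂_3 = 0 ⇒ b_2 = 4 − 3 − 0 = 1. So H_2 = Z.

H_0 ≅ Z,  H_1 = 0,  H_2 ≅ Z.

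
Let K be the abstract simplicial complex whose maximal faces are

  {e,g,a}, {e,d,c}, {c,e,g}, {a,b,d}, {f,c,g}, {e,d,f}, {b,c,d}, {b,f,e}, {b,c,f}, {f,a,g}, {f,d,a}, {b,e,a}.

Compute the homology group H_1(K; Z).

We work with the vertex ordering a < b < c < d < e < f < g. The simplices of K, each written with vertices in increasing order, are:

  0-simplices (7): a, b, c, d, e, f, g
  1-simplices (18): ab, ad, ae, af, ag, bc, bd, be, bf, cd, ce, cf, cg, de, df, ef, eg, fg
  2-simplices (12): abd, abe, adf, aeg, afg, bcd, bcf, bef, cde, ceg, cfg, def

so the chain groups are C_0 ≅ Z^7, C_1 ≅ Z^18, C_2 ≅ Z^12.

∂_1: C_1 → C_0 is given by ∂[p,q] = [q] − [p]. For instance
  ∂af = f − a.
As a 7×18 matrix over Z this has rank 6, with invariant factors (1,1,1,1,1,1).

Boundary ∂_2: C_2 → C_1 maps a triangle to the signed sum of its edges. For instance
  ∂aeg = eg − ag + ae,
  ∂bcd = cd − bd + bc.
This gives a 18×12 integer matrix of rank 12; reducing to Smith normal form yields diagonal entries (1,1,1,1,1,1,1,1,1,1,1,2).

From H_k ≅ ker(∂_k) / im(∂_{k+1}) we obtain:

  H_1: rank ker ∂_1 − rank ∂_2 = (18 − 6) − 12 = 0, and ∂_2 has invariant factor 2 > 1, so H_1 = Z/2Z.

H_1 = Z/2Z.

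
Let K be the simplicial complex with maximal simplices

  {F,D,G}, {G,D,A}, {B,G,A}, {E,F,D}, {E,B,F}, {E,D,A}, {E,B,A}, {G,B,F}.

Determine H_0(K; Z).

We work with the vertex ordering A < B < D < E < F < G. The simplices of K, each written with vertices in increasing order, are:

  0-simplices (6): A, B, D, E, F, G
  1-simplices (12): AB, AD, AE, AG, BE, BF, BG, DE, DF, DG, EF, FG
  2-simplices (8): ABE, ABG, ADE, ADG, BEF, BFG, DEF, DFG

Hence C_0 ≅ Z^6, C_1 ≅ Z^12, C_2 ≅ Z^8.

∂_1: C_1 → C_0 is given by ∂[p,q] = [q] − [p]. For instance
  ∂BG = G − B.
The 6×12 boundary matrix has rank 5 and Smith normal form diag(1,1,1,1,1).

Boundary ∂_2: C_2 → C_1 maps a triangle to the signed sum of its edges. For instance
  ∂BEF = EF − BF + BE,
  ∂BFG = FG − BG + BF.
The resulting 12×8 matrix has rank 7, and its Smith normal form has invariant factors (1,1,1,1,1,1,1).

Computing H_k = (kernel of ∂_k) / (image of ∂_{k+1}):

  H_0: rank C_0 − rank ∂_1 = 6 − 5 = 1, and the invariant factors of ∂_1 are all 1, so H_0 ≅ Z.

H_0 ≅ Z.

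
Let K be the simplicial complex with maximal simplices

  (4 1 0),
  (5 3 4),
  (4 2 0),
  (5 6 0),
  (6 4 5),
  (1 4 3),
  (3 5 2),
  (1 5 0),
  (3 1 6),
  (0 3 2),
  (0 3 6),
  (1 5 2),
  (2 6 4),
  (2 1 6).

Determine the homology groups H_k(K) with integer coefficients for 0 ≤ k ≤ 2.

Order the vertices as 0 < 1 < 2 < 3 < 4 < 5 < 6. Listing each simplex with vertices in this order, K has dimension 2 with simplices:

  0-simplices (7): [0], [1], [2], [3], [4], [5], [6]
  1-simplices (21): [0,1], [0,2], [0,3], [0,4], [0,5], [0,6], [1,2], [1,3], [1,4], [1,5], [1,6], [2,3], [2,4], [2,5], [2,6], [3,4], [3,5], [3,6], [4,5], [4,6], [5,6]
  2-simplices (14): [0,1,4], [0,1,5], [0,2,3], [0,2,4], [0,3,6], [0,5,6], [1,2,5], [1,2,6], [1,3,4], [1,3,6], [2,3,5], [2,4,6], [3,4,5], [4,5,6]

Hence C_0 ≅ Z^7, C_1 ≅ Z^21, C_2 ≅ Z^14.

Boundary ∂_1: C_1 → C_0 maps an edge to its endpoints' difference, ∂[p,q] = q − p. For instance
  ∂[2,5] = [5] − [2].
The resulting 7×21 matrix has rank 6, and its Smith normal form has invariant factors (1,1,1,1,1,1).

∂_2: C_2 → C_1 acts by ∂[p,q,r] = [q,r] − [p,r] + [p,q]. For instance
  ∂[0,3,6] = [3,6] − [0,6] + [0,3],
  ∂[0,2,3] = [2,3] − [0,3] + [0,2].
As a 21×14 matrix over Z this has rank 13, with invariant factors (1,1,1,1,1,1,1,1,1,1,1,1,1).

Computing H_k = (kernel of ∂_k) / (image of ∂_{k+1}):

  H_0: rank C_0 − rank ∂_1 = 7 − 6 = 1, and the invariant factors of ∂_1 are all 1, so H_0 = Z.
  H_1: rank ker ∂_1 − rank ∂_2 = (21 − 6) − 13 = 2, and the invariant factors of ∂_2 are all 1, so H_1 = Z^2.
  H_2: rank ker ∂_2 − rank ∂_3 = (14 − 13) − 0 = 1, and there is no ∂_3, so H_2 = Z.

As a check, the Euler characteristic is 7 − 21 + 14 = 0, which agrees with 1 − 2 + 1 = 0.

H_0 = Z,  H_1 = Z^2,  H_2 = Z.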